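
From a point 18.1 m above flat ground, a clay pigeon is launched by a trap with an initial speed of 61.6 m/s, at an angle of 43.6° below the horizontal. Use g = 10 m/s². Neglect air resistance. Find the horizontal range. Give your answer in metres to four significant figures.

Components: vₓ = 61.60 cos 43.6° = 44.61 m/s, v_y0 = −42.48 m/s (downward).
Vertical motion (up positive, ground at y = 0): 5.000 t² − (−42.48) t − 18.1 = 0, so t = (−42.48 + √(42.48² + 2·10.0·18.1)) / 10.0 = (−42.48 + 46.55) / 10.0 = 0.4066 s.
Horizontal distance: R = vₓ t = 44.61 × 0.4066 = 18.14 m.

18.14 m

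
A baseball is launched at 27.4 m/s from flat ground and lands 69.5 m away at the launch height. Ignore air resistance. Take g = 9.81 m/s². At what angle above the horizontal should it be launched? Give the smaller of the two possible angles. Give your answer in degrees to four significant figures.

32.62°

R = v₀² sin 2θ / g gives sin 2θ = gR/v₀² = 9.81·69.5/27.4² = 0.9081.
2θ = 65.25° or 180° − 65.25° = 114.8°, so θ = 32.62° or 57.38°.
The smaller angle is 32.62°.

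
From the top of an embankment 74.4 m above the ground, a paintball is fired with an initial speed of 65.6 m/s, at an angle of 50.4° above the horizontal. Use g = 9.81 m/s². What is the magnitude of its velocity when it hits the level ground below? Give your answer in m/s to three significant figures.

Components: vₓ = 65.60 cos 50.4° = 41.82 m/s, v_y0 = 65.60 sin 50.4° = 50.55 m/s.
With up positive and y = 0 at the ground: y(t) = 74.4 + (50.55) t − 4.905 t². Setting y = 0 and taking the positive root: t = [50.55 + √(50.55² + 2·9.81·74.4)] / 9.81 = (50.55 + 63.36) / 9.81 = 11.61 s.
Vertical velocity at impact: v_y = v_y0 − g t = 50.55 − 9.81 × 11.61 = −63.36 m/s.
Speed: |v| = √(vₓ² + v_y²) = √(41.82² + 63.36²) = 75.92 m/s.

75.9 m/s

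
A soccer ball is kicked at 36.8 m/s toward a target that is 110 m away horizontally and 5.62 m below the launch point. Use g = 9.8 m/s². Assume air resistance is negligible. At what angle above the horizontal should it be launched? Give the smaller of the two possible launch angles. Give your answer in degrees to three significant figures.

22.6°

Trajectory: y = x tanθ − g x² (1 + tan²θ)/(2v₀²). With x = 110, y = −5.62, v₀ = 36.8, g = 9.80:
43.78 tan²θ − 110 tanθ + (38.16) = 0.
tanθ = [110 ± √(110² − 4 × 43.78 × (38.16))] / (2 × 43.78) = (110 ± 73.60) / 87.56, giving tanθ = 0.4157 or 2.097.
θ = 22.57° or 64.50°; the smaller is 22.57°.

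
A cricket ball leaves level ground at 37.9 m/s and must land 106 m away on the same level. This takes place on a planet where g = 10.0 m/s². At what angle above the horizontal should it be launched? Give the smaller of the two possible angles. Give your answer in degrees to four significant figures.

R = v₀² sin 2θ / g gives sin 2θ = gR/v₀² = 10.0·106/37.9² = 0.7380.
2θ = 47.56° or 180° − 47.56° = 132.4°, so θ = 23.78° or 66.22°.
The smaller angle is 23.78°.

23.78°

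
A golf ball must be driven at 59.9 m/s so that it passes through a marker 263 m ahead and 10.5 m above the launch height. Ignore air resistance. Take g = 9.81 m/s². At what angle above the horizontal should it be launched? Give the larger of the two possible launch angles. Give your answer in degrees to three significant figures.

Trajectory: y = x tanθ − g x² (1 + tan²θ)/(2v₀²). With x = 263, y = 10.5, v₀ = 59.9, g = 9.81:
94.56 tan²θ − 263 tanθ + (105.1) = 0.
tanθ = [263 ± √(263² − 4 × 94.56 × (105.1))] / (2 × 94.56) = (263 ± 171.6) / 189.1, giving tanθ = 0.4835 or 2.298.
θ = 25.80° or 66.48°; the larger is 66.48°.

66.5°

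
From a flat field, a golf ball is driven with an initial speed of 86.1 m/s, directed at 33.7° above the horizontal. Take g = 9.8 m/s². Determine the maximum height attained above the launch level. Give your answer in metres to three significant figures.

116 m

Horizontal component vₓ = 86.10 cos 33.7° = 71.63 m/s; vertical v_y0 = 86.10 sin 33.7° = 47.77 m/s.
At the apex v_y = 0, so H = v_y0²/(2g) = 47.77²/19.60 = 116.4 m.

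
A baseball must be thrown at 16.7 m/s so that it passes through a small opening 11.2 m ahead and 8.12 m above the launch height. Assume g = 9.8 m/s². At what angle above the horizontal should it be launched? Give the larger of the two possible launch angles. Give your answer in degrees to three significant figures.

Trajectory: y = x tanθ − g x² (1 + tan²θ)/(2v₀²). With x = 11.2, y = 8.12, v₀ = 16.7, g = 9.80:
2.204 tan²θ − 11.2 tanθ + (10.32) = 0.
tanθ = [11.2 ± √(11.2² − 4 × 2.204 × (10.32))] / (2 × 2.204) = (11.2 ± 5.867) / 4.408, giving tanθ = 1.210 or 3.872.
θ = 50.42° or 75.52°; the larger is 75.52°.

75.5°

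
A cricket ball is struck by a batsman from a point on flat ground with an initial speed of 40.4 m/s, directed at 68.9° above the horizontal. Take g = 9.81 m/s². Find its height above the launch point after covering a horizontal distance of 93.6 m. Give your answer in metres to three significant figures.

Resolve: vₓ = 40.40 cos 68.9° = 14.54 m/s and v_y0 = 40.40 sin 68.9° = 37.69 m/s.
At x = 93.6 m, t = x/vₓ = 93.6/14.54 = 6.436 s.
Height: y = v_y0 t − ½ g t² = 37.69 × 6.436 − 4.905 × 6.436² = 242.6 − 203.2 = 39.41 m.

39.4 m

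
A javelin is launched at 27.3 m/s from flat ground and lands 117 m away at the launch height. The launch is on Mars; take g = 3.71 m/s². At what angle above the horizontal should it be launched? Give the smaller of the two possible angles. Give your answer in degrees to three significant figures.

17.8°

From R = (v₀²/g) sin 2θ: sin 2θ = 3.71 × 117 / 745.29 = 0.5824.
2θ = 35.62° or 180° − 35.62° = 144.4°, so θ = 17.81° or 72.19°.
The smaller angle is 17.81°.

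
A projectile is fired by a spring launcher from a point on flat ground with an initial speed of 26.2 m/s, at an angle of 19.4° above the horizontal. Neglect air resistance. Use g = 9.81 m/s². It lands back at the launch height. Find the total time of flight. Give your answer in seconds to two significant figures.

Resolve: vₓ = 26.20 cos 19.4° = 24.71 m/s and v_y0 = 26.20 sin 19.4° = 8.703 m/s.
Landing at launch height ⇒ T = 2 v_y0 / g = 2 × 8.703 / 9.81 = 1.774 s.

1.8 s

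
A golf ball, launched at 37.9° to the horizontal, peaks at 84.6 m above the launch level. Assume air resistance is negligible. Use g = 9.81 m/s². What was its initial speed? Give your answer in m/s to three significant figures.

At the peak v_y = 0, so v_y0 = √(2gH) = √(2 × 9.81 × 84.6) = 40.74 m/s.
v_y0 = v₀ sin θ ⇒ v₀ = 40.74 / sin 37.9° = 66.32 m/s.

66.3 m/s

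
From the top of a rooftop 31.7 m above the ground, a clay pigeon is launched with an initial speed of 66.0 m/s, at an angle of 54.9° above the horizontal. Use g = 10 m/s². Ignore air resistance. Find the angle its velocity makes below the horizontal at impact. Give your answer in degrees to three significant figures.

57.5°

vₓ = 66.00 cos 54.9° = 37.95 m/s; v_y0 = 66.00 sin 54.9° = 54.00 m/s.
The projectile lands when y = 31.7 + (54.00) t − ½·10.0·t² = 0. Positive root: t = (54.00 + √(54.00² + 2·10.0·31.7)) / 10.0 = (54.00 + 59.58) / 10.0 = 11.36 s.
At impact: v_y = v_y0 − g t = −59.58 m/s; vₓ = 37.95 m/s.
Angle below horizontal: arctan(|v_y|/vₓ) = arctan(59.58/37.95) = 57.50°.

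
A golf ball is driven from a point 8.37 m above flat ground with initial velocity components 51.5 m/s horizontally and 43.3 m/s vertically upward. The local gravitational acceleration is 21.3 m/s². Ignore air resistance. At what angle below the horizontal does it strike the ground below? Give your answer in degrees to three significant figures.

The projectile lands when y = 8.37 + (43.30) t − ½·21.3·t² = 0. Positive root: t = (43.30 + √(43.30² + 2·21.3·8.37)) / 21.3 = (43.30 + 47.24) / 21.3 = 4.251 s.
At impact: v_y = v_y0 − g t = −47.24 m/s; vₓ = 51.50 m/s.
Angle below horizontal: arctan(|v_y|/vₓ) = arctan(47.24/51.50) = 42.53°.

42.5°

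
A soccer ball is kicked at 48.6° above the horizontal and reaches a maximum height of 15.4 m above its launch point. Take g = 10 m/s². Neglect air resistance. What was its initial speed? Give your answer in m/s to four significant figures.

At the peak v_y = 0, so v_y0 = √(2gH) = √(2 × 10.0 × 15.4) = 17.55 m/s.
v_y0 = v₀ sin θ ⇒ v₀ = 17.55 / sin 48.6° = 23.40 m/s.

23.40 m/s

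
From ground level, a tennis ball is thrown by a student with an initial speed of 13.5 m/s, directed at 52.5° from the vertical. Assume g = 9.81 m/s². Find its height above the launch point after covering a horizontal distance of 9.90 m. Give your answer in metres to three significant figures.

3.41 m

vₓ = 13.50 sin 52.5° = 10.71 m/s; v_y0 = 13.50 cos 52.5° = 8.218 m/s.
At x = 9.90 m, t = x/vₓ = 9.90/10.71 = 0.9243 s.
Height: y = v_y0 t − ½ g t² = 8.218 × 0.9243 − 4.905 × 0.9243² = 7.597 − 4.191 = 3.406 m.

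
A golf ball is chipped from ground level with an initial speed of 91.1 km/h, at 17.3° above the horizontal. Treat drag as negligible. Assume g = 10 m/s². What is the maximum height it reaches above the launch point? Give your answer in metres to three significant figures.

Convert: 91.1 km/h = 91.1/3.6 = 25.31 m/s.
Components: vₓ = 25.31 cos 17.3° = 24.16 m/s, v_y0 = 25.31 sin 17.3° = 7.525 m/s.
Peak height H = v_y0² / (2g) = 56.629 / 20.00 = 2.831 m.

2.83 m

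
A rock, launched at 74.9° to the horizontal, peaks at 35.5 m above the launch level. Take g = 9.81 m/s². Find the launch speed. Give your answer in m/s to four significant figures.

At the peak v_y = 0, so v_y0 = √(2gH) = √(2 × 9.81 × 35.5) = 26.39 m/s.
v_y0 = v₀ sin θ ⇒ v₀ = 26.39 / sin 74.9° = 27.34 m/s.

27.34 m/s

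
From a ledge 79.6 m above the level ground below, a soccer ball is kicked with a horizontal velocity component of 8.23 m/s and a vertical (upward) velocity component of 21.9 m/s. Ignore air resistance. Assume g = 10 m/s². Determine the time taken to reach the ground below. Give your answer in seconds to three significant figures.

6.74 s

With up positive and y = 0 at the ground: y(t) = 79.6 + (21.90) t − 5.000 t². Setting y = 0 and taking the positive root: t = [21.90 + √(21.90² + 2·10.0·79.6)] / 10.0 = (21.90 + 45.51) / 10.0 = 6.741 s.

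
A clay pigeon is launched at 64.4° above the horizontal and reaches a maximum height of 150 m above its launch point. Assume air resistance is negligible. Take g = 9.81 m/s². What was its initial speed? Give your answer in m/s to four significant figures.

60.15 m/s

At the peak v_y = 0, so v_y0 = √(2gH) = √(2 × 9.81 × 150) = 54.25 m/s.
v_y0 = v₀ sin θ ⇒ v₀ = 54.25 / sin 64.4° = 60.15 m/s.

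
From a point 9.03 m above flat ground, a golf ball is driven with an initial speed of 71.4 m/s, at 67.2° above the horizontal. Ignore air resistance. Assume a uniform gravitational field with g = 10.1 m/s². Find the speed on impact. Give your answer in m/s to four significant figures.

vₓ = 71.40 cos 67.2° = 27.67 m/s; v_y0 = 71.40 sin 67.2° = 65.82 m/s.
With up positive and y = 0 at the ground: y(t) = 9.03 + (65.82) t − 5.050 t². Setting y = 0 and taking the positive root: t = [65.82 + √(65.82² + 2·10.1·9.03)] / 10.1 = (65.82 + 67.19) / 10.1 = 13.17 s.
Vertical velocity at impact: v_y = v_y0 − g t = 65.82 − 10.1 × 13.17 = −67.19 m/s.
Speed: |v| = √(vₓ² + v_y²) = √(27.67² + 67.19²) = 72.67 m/s.

72.67 m/s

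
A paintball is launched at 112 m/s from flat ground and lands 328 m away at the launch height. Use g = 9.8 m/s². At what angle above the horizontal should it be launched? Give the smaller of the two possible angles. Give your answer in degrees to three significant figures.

7.42°

R = v₀² sin 2θ / g gives sin 2θ = gR/v₀² = 9.80·328/112² = 0.2563.
2θ = 14.85° or 180° − 14.85° = 165.2°, so θ = 7.424° or 82.58°.
The smaller angle is 7.424°.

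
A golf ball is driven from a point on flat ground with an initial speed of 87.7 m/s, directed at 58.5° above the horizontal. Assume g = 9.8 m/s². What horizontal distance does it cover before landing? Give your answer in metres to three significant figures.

Horizontal component vₓ = 87.70 cos 58.5° = 45.82 m/s; vertical v_y0 = 87.70 sin 58.5° = 74.78 m/s.
Time aloft: T = 2 v_y0 / g = 2 × 74.78 / 9.80 = 15.26 s.
Horizontal distance R = vₓ T = 45.82 × 15.26 = 699.3 m.

699 m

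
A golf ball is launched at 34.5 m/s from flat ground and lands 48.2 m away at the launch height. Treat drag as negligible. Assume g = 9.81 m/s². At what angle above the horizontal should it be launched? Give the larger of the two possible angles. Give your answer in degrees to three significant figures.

78.3°

From R = (v₀²/g) sin 2θ: sin 2θ = 9.81 × 48.2 / 1190.2 = 0.3973.
2θ = 23.41° or 180° − 23.41° = 156.6°, so θ = 11.70° or 78.30°.
The larger angle is 78.30°.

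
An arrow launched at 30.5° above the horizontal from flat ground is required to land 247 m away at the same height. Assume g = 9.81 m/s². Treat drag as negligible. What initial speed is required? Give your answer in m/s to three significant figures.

52.6 m/s

Level-ground range: R = v₀² sin(2θ)/g, so v₀ = √(gR / sin 2θ).
v₀ = √(9.81 × 247 / sin 61.00°) = √(2423 / 0.8746) = √2770.4 = 52.63 m/s.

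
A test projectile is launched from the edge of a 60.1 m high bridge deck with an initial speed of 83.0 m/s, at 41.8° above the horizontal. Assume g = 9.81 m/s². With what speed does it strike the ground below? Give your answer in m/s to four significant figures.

89.82 m/s

Components: vₓ = 83.00 cos 41.8° = 61.87 m/s, v_y0 = 83.00 sin 41.8° = 55.32 m/s.
With up positive and y = 0 at the ground: y(t) = 60.1 + (55.32) t − 4.905 t². Setting y = 0 and taking the positive root: t = [55.32 + √(55.32² + 2·9.81·60.1)] / 9.81 = (55.32 + 65.11) / 9.81 = 12.28 s.
Vertical velocity at impact: v_y = v_y0 − g t = 55.32 − 9.81 × 12.28 = −65.11 m/s.
Speed: |v| = √(vₓ² + v_y²) = √(61.87² + 65.11²) = 89.82 m/s.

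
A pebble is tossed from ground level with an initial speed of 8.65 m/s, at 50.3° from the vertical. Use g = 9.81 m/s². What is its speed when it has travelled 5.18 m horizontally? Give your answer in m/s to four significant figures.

Components: vₓ = 8.650 sin 50.3° = 6.655 m/s, v_y0 = 8.650 cos 50.3° = 5.525 m/s.
At x = 5.18 m, t = x/vₓ = 5.18/6.655 = 0.7783 s.
Vertical velocity there: v_y = v_y0 − g t = 5.525 − 9.81 × 0.7783 = −2.110 m/s.
Speed: √(vₓ² + v_y²) = √(6.655² + 2.110²) = 6.982 m/s.

6.982 m/s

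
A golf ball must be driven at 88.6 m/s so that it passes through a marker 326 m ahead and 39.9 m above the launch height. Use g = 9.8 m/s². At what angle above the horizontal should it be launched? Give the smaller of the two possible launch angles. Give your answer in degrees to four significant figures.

19.34°

Trajectory: y = x tanθ − g x² (1 + tan²θ)/(2v₀²). With x = 326, y = 39.9, v₀ = 88.6, g = 9.80:
66.34 tan²θ − 326 tanθ + (106.2) = 0.
tanθ = [326 ± √(326² − 4 × 66.34 × (106.2))] / (2 × 66.34) = (326 ± 279.4) / 132.7, giving tanθ = 0.3509 or 4.563.
θ = 19.34° or 77.64°; the smaller is 19.34°.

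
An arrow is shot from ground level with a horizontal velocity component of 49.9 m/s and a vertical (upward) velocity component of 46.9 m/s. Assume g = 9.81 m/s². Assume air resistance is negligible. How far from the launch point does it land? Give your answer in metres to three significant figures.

477 m

Flight time T = 2 v_y0 / g = 9.562 s.
Horizontal distance R = vₓ T = 49.90 × 9.562 = 477.1 m.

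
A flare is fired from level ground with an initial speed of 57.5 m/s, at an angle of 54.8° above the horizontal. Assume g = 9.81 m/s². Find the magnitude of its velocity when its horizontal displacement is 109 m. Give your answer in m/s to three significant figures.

Horizontal component vₓ = 57.50 cos 54.8° = 33.14 m/s; vertical v_y0 = 57.50 sin 54.8° = 46.99 m/s.
Time to reach x = 109 m: t = x/vₓ = 109/33.14 = 3.289 s.
Vertical velocity there: v_y = v_y0 − g t = 46.99 − 9.81 × 3.289 = 14.72 m/s.
Speed: √(vₓ² + v_y²) = √(33.14² + 14.72²) = 36.27 m/s.

36.3 m/s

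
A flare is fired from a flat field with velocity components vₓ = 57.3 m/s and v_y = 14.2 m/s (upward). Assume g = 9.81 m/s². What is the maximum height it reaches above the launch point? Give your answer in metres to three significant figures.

10.3 m

Peak height H = v_y0² / (2g) = 201.64 / 19.62 = 10.28 m.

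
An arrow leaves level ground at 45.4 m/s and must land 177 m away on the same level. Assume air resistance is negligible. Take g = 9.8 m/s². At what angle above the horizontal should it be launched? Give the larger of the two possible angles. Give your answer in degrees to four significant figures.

From R = (v₀²/g) sin 2θ: sin 2θ = 9.80 × 177 / 2061.2 = 0.8416.
2θ = 57.31° or 180° − 57.31° = 122.7°, so θ = 28.65° or 61.35°.
The larger angle is 61.35°.

61.35°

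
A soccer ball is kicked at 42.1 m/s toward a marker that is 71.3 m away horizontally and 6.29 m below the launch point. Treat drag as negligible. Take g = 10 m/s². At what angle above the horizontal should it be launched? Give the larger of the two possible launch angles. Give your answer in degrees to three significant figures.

78.4°

Trajectory: y = x tanθ − g x² (1 + tan²θ)/(2v₀²). With x = 71.3, y = −6.29, v₀ = 42.1, g = 10.0:
14.34 tan²θ − 71.3 tanθ + (8.051) = 0.
tanθ = [71.3 ± √(71.3² − 4 × 14.34 × (8.051))] / (2 × 14.34) = (71.3 ± 67.98) / 28.68, giving tanθ = 0.1156 or 4.856.
θ = 6.595° or 78.36°; the larger is 78.36°.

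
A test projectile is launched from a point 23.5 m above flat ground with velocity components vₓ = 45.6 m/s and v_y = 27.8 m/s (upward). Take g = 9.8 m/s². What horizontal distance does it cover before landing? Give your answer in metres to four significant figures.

Vertical motion (up positive, ground at y = 0): 4.900 t² − (27.80) t − 23.5 = 0, so t = (27.80 + √(27.80² + 2·9.80·23.5)) / 9.80 = (27.80 + 35.12) / 9.80 = 6.420 s.
Horizontal distance: R = vₓ t = 45.60 × 6.420 = 292.8 m.

292.8 m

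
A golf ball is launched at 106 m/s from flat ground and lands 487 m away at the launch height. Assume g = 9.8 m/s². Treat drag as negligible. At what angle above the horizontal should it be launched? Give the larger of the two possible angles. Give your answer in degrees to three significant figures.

77.4°

From R = (v₀²/g) sin 2θ: sin 2θ = 9.80 × 487 / 11236 = 0.4248.
2θ = 25.14° or 180° − 25.14° = 154.9°, so θ = 12.57° or 77.43°.
The larger angle is 77.43°.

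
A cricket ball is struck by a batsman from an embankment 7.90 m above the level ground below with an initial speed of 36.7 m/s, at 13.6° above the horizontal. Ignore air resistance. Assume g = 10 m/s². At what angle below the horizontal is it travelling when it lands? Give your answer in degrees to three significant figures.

vₓ = 36.70 cos 13.6° = 35.67 m/s; v_y0 = 36.70 sin 13.6° = 8.630 m/s.
Vertical motion (up positive, ground at y = 0): 5.000 t² − (8.630) t − 7.90 = 0, so t = (8.630 + √(8.630² + 2·10.0·7.90)) / 10.0 = (8.630 + 15.25) / 10.0 = 2.388 s.
At impact: v_y = v_y0 − g t = −15.25 m/s; vₓ = 35.67 m/s.
Angle below horizontal: arctan(|v_y|/vₓ) = arctan(15.25/35.67) = 23.14°.

23.1°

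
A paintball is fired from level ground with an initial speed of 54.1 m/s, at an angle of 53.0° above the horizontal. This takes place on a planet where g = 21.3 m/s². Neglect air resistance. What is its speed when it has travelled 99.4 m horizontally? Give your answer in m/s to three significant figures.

39.2 m/s

Horizontal component vₓ = 54.10 cos 53.0° = 32.56 m/s; vertical v_y0 = 54.10 sin 53.0° = 43.21 m/s.
x = vₓ t ⇒ t = 99.4/32.56 = 3.053 s.
Vertical velocity there: v_y = v_y0 − g t = 43.21 − 21.3 × 3.053 = −21.82 m/s.
Speed: √(vₓ² + v_y²) = √(32.56² + 21.82²) = 39.20 m/s.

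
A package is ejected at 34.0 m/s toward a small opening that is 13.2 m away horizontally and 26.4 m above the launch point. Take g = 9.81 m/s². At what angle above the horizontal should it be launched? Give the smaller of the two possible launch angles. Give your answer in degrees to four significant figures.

Trajectory: y = x tanθ − g x² (1 + tan²θ)/(2v₀²). With x = 13.2, y = 26.4, v₀ = 34.0, g = 9.81:
0.7393 tan²θ − 13.2 tanθ + (27.14) = 0.
tanθ = [13.2 ± √(13.2² − 4 × 0.7393 × (27.14))] / (2 × 0.7393) = (13.2 ± 9.694) / 1.479, giving tanθ = 2.371 or 15.48.
θ = 67.13° or 86.30°; the smaller is 67.13°.

67.13°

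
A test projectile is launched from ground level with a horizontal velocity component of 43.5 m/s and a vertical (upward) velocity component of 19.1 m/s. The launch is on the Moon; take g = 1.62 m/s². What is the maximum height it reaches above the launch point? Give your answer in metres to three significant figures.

113 m

At the apex v_y = 0, so H = v_y0²/(2g) = 19.10²/3.240 = 112.6 m.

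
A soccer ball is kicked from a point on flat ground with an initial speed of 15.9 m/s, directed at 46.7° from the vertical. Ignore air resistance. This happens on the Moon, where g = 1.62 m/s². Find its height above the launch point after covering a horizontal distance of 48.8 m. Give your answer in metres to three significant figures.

31.6 m

Components: vₓ = 15.90 sin 46.7° = 11.57 m/s, v_y0 = 15.90 cos 46.7° = 10.90 m/s.
x = vₓ t ⇒ t = 48.8/11.57 = 4.217 s.
Height: y = v_y0 t − ½ g t² = 10.90 × 4.217 − 0.8100 × 4.217² = 45.99 − 14.41 = 31.58 m.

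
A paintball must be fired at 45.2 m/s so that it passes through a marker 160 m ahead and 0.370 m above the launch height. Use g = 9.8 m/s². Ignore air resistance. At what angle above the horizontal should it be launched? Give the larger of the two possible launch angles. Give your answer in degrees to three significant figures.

64.9°

Trajectory: y = x tanθ − g x² (1 + tan²θ)/(2v₀²). With x = 160, y = 0.370, v₀ = 45.2, g = 9.80:
61.40 tan²θ − 160 tanθ + (61.77) = 0.
tanθ = [160 ± √(160² − 4 × 61.40 × (61.77))] / (2 × 61.40) = (160 ± 102.1) / 122.8, giving tanθ = 0.4713 or 2.135.
θ = 25.23° or 64.90°; the larger is 64.90°.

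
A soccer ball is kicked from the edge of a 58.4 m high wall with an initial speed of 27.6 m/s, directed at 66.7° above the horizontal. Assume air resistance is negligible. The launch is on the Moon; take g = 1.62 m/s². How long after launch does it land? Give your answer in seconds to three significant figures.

33.5 s

Resolve: vₓ = 27.60 cos 66.7° = 10.92 m/s and v_y0 = 27.60 sin 66.7° = 25.35 m/s.
The projectile lands when y = 58.4 + (25.35) t − ½·1.62·t² = 0. Positive root: t = (25.35 + √(25.35² + 2·1.62·58.4)) / 1.62 = (25.35 + 28.84) / 1.62 = 33.45 s.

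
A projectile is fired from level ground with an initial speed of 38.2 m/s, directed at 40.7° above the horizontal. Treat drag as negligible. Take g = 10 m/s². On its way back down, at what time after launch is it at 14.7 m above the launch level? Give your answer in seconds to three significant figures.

Horizontal component vₓ = 38.20 cos 40.7° = 28.96 m/s; vertical v_y0 = 38.20 sin 40.7° = 24.91 m/s.
Require v_y0 t − ½ g t² = 14.7, i.e. 5.000 t² − 24.91 t + 14.7 = 0.
t = [24.91 ± √(24.91² − 2·10.0·14.7)] / 10.0 = (24.91 ± 18.07) / 10.0, so t = 0.6840 s or t = 4.298 s.
The descending-branch root is 4.298 s.

4.30 s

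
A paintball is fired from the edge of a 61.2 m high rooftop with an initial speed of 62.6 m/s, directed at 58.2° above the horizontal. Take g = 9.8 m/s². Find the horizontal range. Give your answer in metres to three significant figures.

393 m

Resolve: vₓ = 62.60 cos 58.2° = 32.99 m/s and v_y0 = 62.60 sin 58.2° = 53.20 m/s.
The projectile lands when y = 61.2 + (53.20) t − ½·9.80·t² = 0. Positive root: t = (53.20 + √(53.20² + 2·9.80·61.2)) / 9.80 = (53.20 + 63.48) / 9.80 = 11.91 s.
Horizontal distance: R = vₓ t = 32.99 × 11.91 = 392.8 m.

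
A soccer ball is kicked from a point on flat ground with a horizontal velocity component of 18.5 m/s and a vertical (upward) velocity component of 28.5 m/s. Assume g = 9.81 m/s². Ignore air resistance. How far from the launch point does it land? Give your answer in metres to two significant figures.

110 m

Time aloft: T = 2 v_y0 / g = 2 × 28.50 / 9.81 = 5.810 s.
Horizontal distance R = vₓ T = 18.50 × 5.810 = 107.5 m.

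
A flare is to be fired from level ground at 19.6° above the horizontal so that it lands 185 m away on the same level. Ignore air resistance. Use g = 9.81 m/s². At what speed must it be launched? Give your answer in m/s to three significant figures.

53.6 m/s

On level ground R = v₀² sin 2θ / g ⇒ v₀ = √(gR / sin 2θ).
v₀ = √(9.81 × 185 / sin 39.20°) = √(1815 / 0.6320) = √2871.5 = 53.59 m/s.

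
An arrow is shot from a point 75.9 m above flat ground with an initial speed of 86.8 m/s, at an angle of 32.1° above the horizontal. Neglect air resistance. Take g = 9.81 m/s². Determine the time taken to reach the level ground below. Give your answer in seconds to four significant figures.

10.83 s

Resolve: vₓ = 86.80 cos 32.1° = 73.53 m/s and v_y0 = 86.80 sin 32.1° = 46.13 m/s.
Vertical motion (up positive, ground at y = 0): 4.905 t² − (46.13) t − 75.9 = 0, so t = (46.13 + √(46.13² + 2·9.81·75.9)) / 9.81 = (46.13 + 60.14) / 9.81 = 10.83 s.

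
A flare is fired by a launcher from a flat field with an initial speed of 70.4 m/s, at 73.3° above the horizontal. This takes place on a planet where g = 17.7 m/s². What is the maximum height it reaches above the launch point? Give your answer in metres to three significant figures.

vₓ = 70.40 cos 73.3° = 20.23 m/s; v_y0 = 70.40 sin 73.3° = 67.43 m/s.
Maximum height: H = v_y0² / (2g) = 67.43² / (2 × 17.7) = 128.4 m.

128 m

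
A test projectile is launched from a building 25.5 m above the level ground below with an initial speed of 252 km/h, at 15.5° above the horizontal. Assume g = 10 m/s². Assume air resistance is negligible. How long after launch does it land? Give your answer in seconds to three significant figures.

Convert: 252 km/h = 252/3.6 = 70.00 m/s.
Components: vₓ = 70.00 cos 15.5° = 67.45 m/s, v_y0 = 70.00 sin 15.5° = 18.71 m/s.
The projectile lands when y = 25.5 + (18.71) t − ½·10.0·t² = 0. Positive root: t = (18.71 + √(18.71² + 2·10.0·25.5)) / 10.0 = (18.71 + 29.32) / 10.0 = 4.803 s.

4.80 s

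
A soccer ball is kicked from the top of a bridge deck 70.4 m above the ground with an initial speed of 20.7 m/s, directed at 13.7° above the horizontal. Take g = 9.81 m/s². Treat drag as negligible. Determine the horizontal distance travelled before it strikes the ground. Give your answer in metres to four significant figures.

86.90 m

Resolve: vₓ = 20.70 cos 13.7° = 20.11 m/s and v_y0 = 20.70 sin 13.7° = 4.903 m/s.
With up positive and y = 0 at the ground: y(t) = 70.4 + (4.903) t − 4.905 t². Setting y = 0 and taking the positive root: t = [4.903 + √(4.903² + 2·9.81·70.4)] / 9.81 = (4.903 + 37.49) / 9.81 = 4.321 s.
Horizontal distance: R = vₓ t = 20.11 × 4.321 = 86.90 m.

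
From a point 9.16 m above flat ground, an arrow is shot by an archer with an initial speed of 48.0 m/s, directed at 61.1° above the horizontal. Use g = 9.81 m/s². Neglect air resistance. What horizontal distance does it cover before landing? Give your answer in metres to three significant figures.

204 m

Components: vₓ = 48.00 cos 61.1° = 23.20 m/s, v_y0 = 48.00 sin 61.1° = 42.02 m/s.
With up positive and y = 0 at the ground: y(t) = 9.16 + (42.02) t − 4.905 t². Setting y = 0 and taking the positive root: t = [42.02 + √(42.02² + 2·9.81·9.16)] / 9.81 = (42.02 + 44.11) / 9.81 = 8.780 s.
Horizontal distance: R = vₓ t = 23.20 × 8.780 = 203.7 m.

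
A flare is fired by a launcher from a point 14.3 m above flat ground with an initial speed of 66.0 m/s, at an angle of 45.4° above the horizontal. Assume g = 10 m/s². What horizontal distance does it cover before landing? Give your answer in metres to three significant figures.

449 m

vₓ = 66.00 cos 45.4° = 46.34 m/s; v_y0 = 66.00 sin 45.4° = 46.99 m/s.
Vertical motion (up positive, ground at y = 0): 5.000 t² − (46.99) t − 14.3 = 0, so t = (46.99 + √(46.99² + 2·10.0·14.3)) / 10.0 = (46.99 + 49.94) / 10.0 = 9.694 s.
Horizontal distance: R = vₓ t = 46.34 × 9.694 = 449.2 m.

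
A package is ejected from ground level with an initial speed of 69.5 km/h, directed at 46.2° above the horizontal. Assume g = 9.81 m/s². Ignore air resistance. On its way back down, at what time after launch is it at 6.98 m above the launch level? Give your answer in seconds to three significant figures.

2.19 s

Convert: 69.5 km/h = 69.5/3.6 = 19.31 m/s.
Components: vₓ = 19.31 cos 46.2° = 13.36 m/s, v_y0 = 19.31 sin 46.2° = 13.93 m/s.
Set y = v_y0 t − ½ g t² = 6.98: 4.905 t² − 13.93 t + 6.98 = 0.
t = [13.93 ± √(13.93² − 2·9.81·6.98)] / 9.81 = (13.93 ± 7.564) / 9.81, so t = 0.6494 s or t = 2.191 s.
The descending-branch root is 2.191 s.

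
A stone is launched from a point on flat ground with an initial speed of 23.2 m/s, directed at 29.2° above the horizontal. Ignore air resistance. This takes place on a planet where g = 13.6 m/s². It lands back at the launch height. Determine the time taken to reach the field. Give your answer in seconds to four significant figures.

Horizontal component vₓ = 23.20 cos 29.2° = 20.25 m/s; vertical v_y0 = 23.20 sin 29.2° = 11.32 m/s.
Landing at launch height ⇒ T = 2 v_y0 / g = 2 × 11.32 / 13.6 = 1.664 s.

1.664 s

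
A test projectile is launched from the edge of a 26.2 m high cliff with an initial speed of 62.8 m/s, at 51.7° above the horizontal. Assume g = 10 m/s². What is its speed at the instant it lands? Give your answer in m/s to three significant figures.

vₓ = 62.80 cos 51.7° = 38.92 m/s; v_y0 = 62.80 sin 51.7° = 49.28 m/s.
The projectile lands when y = 26.2 + (49.28) t − ½·10.0·t² = 0. Positive root: t = (49.28 + √(49.28² + 2·10.0·26.2)) / 10.0 = (49.28 + 54.34) / 10.0 = 10.36 s.
Vertical velocity at impact: v_y = v_y0 − g t = 49.28 − 10.0 × 10.36 = −54.34 m/s.
Speed: |v| = √(vₓ² + v_y²) = √(38.92² + 54.34²) = 66.84 m/s.

66.8 m/s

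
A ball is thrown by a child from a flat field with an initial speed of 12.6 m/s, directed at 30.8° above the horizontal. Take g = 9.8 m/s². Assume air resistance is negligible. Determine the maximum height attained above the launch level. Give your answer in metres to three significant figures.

2.12 m

vₓ = 12.60 cos 30.8° = 10.82 m/s; v_y0 = 12.60 sin 30.8° = 6.452 m/s.
Peak height H = v_y0² / (2g) = 41.625 / 19.60 = 2.124 m.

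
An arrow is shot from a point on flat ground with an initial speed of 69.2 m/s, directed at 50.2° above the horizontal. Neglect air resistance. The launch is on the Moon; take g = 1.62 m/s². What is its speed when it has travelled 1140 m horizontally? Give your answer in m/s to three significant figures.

45.8 m/s

Components: vₓ = 69.20 cos 50.2° = 44.30 m/s, v_y0 = 69.20 sin 50.2° = 53.17 m/s.
Time to reach x = 1140 m: t = x/vₓ = 1140/44.30 = 25.74 s.
Vertical velocity there: v_y = v_y0 − g t = 53.17 − 1.62 × 25.74 = 11.47 m/s.
Speed: √(vₓ² + v_y²) = √(44.30² + 11.47²) = 45.76 m/s.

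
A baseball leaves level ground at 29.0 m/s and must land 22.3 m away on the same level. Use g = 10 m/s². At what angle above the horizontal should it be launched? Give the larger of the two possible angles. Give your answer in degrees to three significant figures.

R = v₀² sin 2θ / g gives sin 2θ = gR/v₀² = 10.0·22.3/29.0² = 0.2652.
2θ = 15.38° or 180° − 15.38° = 164.6°, so θ = 7.688° or 82.31°.
The larger angle is 82.31°.

82.3°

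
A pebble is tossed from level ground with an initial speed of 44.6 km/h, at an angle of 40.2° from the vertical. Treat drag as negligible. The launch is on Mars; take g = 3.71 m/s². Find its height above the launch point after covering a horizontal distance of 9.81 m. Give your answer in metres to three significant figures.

Convert: 44.6 km/h = 44.6/3.6 = 12.39 m/s.
Components: vₓ = 12.39 sin 40.2° = 7.997 m/s, v_y0 = 12.39 cos 40.2° = 9.463 m/s.
x = vₓ t ⇒ t = 9.81/7.997 = 1.227 s.
Height: y = v_y0 t − ½ g t² = 9.463 × 1.227 − 1.855 × 1.227² = 11.61 − 2.792 = 8.817 m.

8.82 m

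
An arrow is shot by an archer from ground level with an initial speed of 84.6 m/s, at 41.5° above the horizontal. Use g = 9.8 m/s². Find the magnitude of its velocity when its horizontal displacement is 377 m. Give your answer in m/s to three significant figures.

63.4 m/s

vₓ = 84.60 cos 41.5° = 63.36 m/s; v_y0 = 84.60 sin 41.5° = 56.06 m/s.
Time to reach x = 377 m: t = x/vₓ = 377/63.36 = 5.950 s.
Vertical velocity there: v_y = v_y0 − g t = 56.06 − 9.80 × 5.950 = −2.252 m/s.
Speed: √(vₓ² + v_y²) = √(63.36² + 2.252²) = 63.40 m/s.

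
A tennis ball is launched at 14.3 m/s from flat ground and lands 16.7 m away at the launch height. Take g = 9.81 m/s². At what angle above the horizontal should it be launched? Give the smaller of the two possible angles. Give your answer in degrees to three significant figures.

Level-ground range R = v₀² sin(2θ)/g ⇒ sin(2θ) = gR/v₀² = 9.81 × 16.7 / 14.3² = 0.8011.
2θ = 53.24° or 180° − 53.24° = 126.8°, so θ = 26.62° or 63.38°.
The smaller angle is 26.62°.

26.6°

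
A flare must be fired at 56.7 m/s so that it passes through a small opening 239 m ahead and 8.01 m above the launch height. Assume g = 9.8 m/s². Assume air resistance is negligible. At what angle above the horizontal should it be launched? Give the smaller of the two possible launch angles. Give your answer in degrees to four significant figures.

25.76°

Trajectory: y = x tanθ − g x² (1 + tan²θ)/(2v₀²). With x = 239, y = 8.01, v₀ = 56.7, g = 9.80:
87.06 tan²θ − 239 tanθ + (95.07) = 0.
tanθ = [239 ± √(239² − 4 × 87.06 × (95.07))] / (2 × 87.06) = (239 ± 155.0) / 174.1, giving tanθ = 0.4826 or 2.263.
θ = 25.76° or 66.16°; the smaller is 25.76°.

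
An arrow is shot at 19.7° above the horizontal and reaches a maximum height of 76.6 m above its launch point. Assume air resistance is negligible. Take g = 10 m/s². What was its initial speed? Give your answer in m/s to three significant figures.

116 m/s

At the peak v_y = 0, so v_y0 = √(2gH) = √(2 × 10.0 × 76.6) = 39.14 m/s.
v_y0 = v₀ sin θ ⇒ v₀ = 39.14 / sin 19.7° = 116.1 m/s.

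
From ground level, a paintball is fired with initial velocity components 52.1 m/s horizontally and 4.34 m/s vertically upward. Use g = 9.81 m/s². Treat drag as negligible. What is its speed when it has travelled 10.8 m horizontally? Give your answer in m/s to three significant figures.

Time to reach x = 10.8 m: t = x/vₓ = 10.8/52.10 = 0.2073 s.
Vertical velocity there: v_y = v_y0 − g t = 4.340 − 9.81 × 0.2073 = 2.306 m/s.
Speed: √(vₓ² + v_y²) = √(52.10² + 2.306²) = 52.15 m/s.

52.2 m/s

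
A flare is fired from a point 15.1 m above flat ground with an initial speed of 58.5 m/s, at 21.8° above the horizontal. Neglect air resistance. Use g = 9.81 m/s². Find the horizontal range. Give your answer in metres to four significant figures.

Horizontal component vₓ = 58.50 cos 21.8° = 54.32 m/s; vertical v_y0 = 58.50 sin 21.8° = 21.73 m/s.
With up positive and y = 0 at the ground: y(t) = 15.1 + (21.73) t − 4.905 t². Setting y = 0 and taking the positive root: t = [21.73 + √(21.73² + 2·9.81·15.1)] / 9.81 = (21.73 + 27.72) / 9.81 = 5.040 s.
Horizontal distance: R = vₓ t = 54.32 × 5.040 = 273.8 m.

273.8 m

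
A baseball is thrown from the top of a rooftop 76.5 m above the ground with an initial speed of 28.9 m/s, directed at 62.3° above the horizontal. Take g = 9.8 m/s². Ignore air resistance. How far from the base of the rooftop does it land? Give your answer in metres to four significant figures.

Components: vₓ = 28.90 cos 62.3° = 13.43 m/s, v_y0 = 28.90 sin 62.3° = 25.59 m/s.
Vertical motion (up positive, ground at y = 0): 4.900 t² − (25.59) t − 76.5 = 0, so t = (25.59 + √(25.59² + 2·9.80·76.5)) / 9.80 = (25.59 + 46.41) / 9.80 = 7.347 s.
Horizontal distance: R = vₓ t = 13.43 × 7.347 = 98.70 m.

98.70 m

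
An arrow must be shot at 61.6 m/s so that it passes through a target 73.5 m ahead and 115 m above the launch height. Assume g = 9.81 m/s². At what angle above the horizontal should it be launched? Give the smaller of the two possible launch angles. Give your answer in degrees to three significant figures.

64.2°

Trajectory: y = x tanθ − g x² (1 + tan²θ)/(2v₀²). With x = 73.5, y = 115, v₀ = 61.6, g = 9.81:
6.983 tan²θ − 73.5 tanθ + (122.0) = 0.
tanθ = [73.5 ± √(73.5² − 4 × 6.983 × (122.0))] / (2 × 6.983) = (73.5 ± 44.66) / 13.97, giving tanθ = 2.065 or 8.461.
θ = 64.16° or 83.26°; the smaller is 64.16°.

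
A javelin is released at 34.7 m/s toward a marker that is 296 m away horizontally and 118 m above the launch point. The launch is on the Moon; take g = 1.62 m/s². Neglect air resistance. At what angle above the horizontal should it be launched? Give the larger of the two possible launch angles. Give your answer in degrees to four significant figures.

Trajectory: y = x tanθ − g x² (1 + tan²θ)/(2v₀²). With x = 296, y = 118, v₀ = 34.7, g = 1.62:
58.94 tan²θ − 296 tanθ + (176.9) = 0.
tanθ = [296 ± √(296² − 4 × 58.94 × (176.9))] / (2 × 58.94) = (296 ± 214.2) / 117.9, giving tanθ = 0.6935 or 4.329.
θ = 34.74° or 76.99°; the larger is 76.99°.

76.99°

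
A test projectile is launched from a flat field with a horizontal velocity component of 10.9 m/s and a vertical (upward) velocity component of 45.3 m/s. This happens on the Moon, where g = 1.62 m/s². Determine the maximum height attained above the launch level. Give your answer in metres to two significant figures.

Maximum height: H = v_y0² / (2g) = 45.30² / (2 × 1.62) = 633.4 m.

630 m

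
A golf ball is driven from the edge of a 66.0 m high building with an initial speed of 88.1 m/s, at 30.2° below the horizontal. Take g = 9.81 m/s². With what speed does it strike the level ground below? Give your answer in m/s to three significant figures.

Resolve: vₓ = 88.10 cos 30.2° = 76.14 m/s and v_y0 = −44.32 m/s (downward).
The projectile lands when y = 66.0 + (−44.32) t − ½·9.81·t² = 0. Positive root: t = (−44.32 + √(44.32² + 2·9.81·66.0)) / 9.81 = (−44.32 + 57.09) / 9.81 = 1.302 s.
Vertical velocity at impact: v_y = v_y0 − g t = −44.32 − 9.81 × 1.302 = −57.09 m/s.
Speed: |v| = √(vₓ² + v_y²) = √(76.14² + 57.09²) = 95.17 m/s.

95.2 m/s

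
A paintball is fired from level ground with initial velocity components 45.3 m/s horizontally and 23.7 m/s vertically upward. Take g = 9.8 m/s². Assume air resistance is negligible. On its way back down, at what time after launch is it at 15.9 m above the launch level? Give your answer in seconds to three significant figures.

4.03 s

Height y(t) = 23.70 t − 4.900 t² = 15.9 gives 4.900 t² − 23.70 t + 15.9 = 0.
Quadratic formula: t = (23.70 ± √250.05) / 9.80 = (23.70 ± 15.81) / 9.80 → t = 0.8048 s or 4.032 s.
The descending-branch root is 4.032 s.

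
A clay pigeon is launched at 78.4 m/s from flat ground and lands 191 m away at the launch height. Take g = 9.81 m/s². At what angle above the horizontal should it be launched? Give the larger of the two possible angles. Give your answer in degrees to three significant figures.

81.1°

From R = (v₀²/g) sin 2θ: sin 2θ = 9.81 × 191 / 6146.6 = 0.3048.
2θ = 17.75° or 180° − 17.75° = 162.3°, so θ = 8.874° or 81.13°.
The larger angle is 81.13°.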